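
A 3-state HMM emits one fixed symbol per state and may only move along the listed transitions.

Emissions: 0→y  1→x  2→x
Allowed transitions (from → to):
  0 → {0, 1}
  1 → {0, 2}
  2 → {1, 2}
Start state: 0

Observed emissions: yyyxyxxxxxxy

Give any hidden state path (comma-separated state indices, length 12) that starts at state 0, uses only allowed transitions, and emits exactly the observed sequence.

0,0,0,1,0,1,2,2,2,2,1,0

  [0] y  {0}  => 0  start
  [1] y  {0}  => 0  0->0 ok
  [2] y  {0}  => 0  0->0 ok
  [3] x  {1,2}  => 1  0->1 ok
  [4] y  {0}  => 0  1->0 ok
  [5] x  {1,2}  => 1  0->1 ok
  [6] x  {1,2}  => 2  1->2 ok
  [7] x  {1,2}  => 2  2->2 ok
  [8] x  {1,2}  => 2  2->2 ok
  [9] x  {1,2}  => 2  2->2 ok
  [10] x  {1,2}  => 1  2->1 ok
  [11] y  {0}  => 0  1->0 ok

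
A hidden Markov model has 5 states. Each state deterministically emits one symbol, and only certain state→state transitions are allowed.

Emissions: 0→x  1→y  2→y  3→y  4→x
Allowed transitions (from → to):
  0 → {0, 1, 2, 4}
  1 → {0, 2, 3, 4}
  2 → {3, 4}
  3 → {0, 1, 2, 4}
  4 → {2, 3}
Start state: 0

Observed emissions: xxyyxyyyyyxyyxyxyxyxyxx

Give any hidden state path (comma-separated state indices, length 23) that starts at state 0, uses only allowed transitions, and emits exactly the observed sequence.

0,0,1,2,4,3,1,2,3,1,4,2,3,0,2,4,3,4,2,4,3,0,4

  [0] x  {0,4}  => 0  start
  [1] x  {0,4}  => 0  0->0 ok
  [2] y  {1,2,3}  => 1  0->1 ok
  [3] y  {1,2,3}  => 2  1->2 ok
  [4] x  {0,4}  => 4  2->4 ok
  [5] y  {1,2,3}  => 3  4->3 ok
  [6] y  {1,2,3}  => 1  3->1 ok
  [7] y  {1,2,3}  => 2  1->2 ok
  [8] y  {1,2,3}  => 3  2->3 ok
  [9] y  {1,2,3}  => 1  3->1 ok
  [10] x  {0,4}  => 4  1->4 ok
  [11] y  {1,2,3}  => 2  4->2 ok
  [12] y  {1,2,3}  => 3  2->3 ok
  [13] x  {0,4}  => 0  3->0 ok
  [14] y  {1,2,3}  => 2  0->2 ok
  [15] x  {0,4}  => 4  2->4 ok
  [16] y  {1,2,3}  => 3  4->3 ok
  [17] x  {0,4}  => 4  3->4 ok
  [18] y  {1,2,3}  => 2  4->2 ok
  [19] x  {0,4}  => 4  2->4 ok
  [20] y  {1,2,3}  => 3  4->3 ok
  [21] x  {0,4}  => 0  3->0 ok
  [22] x  {0,4}  => 4  0->4 ok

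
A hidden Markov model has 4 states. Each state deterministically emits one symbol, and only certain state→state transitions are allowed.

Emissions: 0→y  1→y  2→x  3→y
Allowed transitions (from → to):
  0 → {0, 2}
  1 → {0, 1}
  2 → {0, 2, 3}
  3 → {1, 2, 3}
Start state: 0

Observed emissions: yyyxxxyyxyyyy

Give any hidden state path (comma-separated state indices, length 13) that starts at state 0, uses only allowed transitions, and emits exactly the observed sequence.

  t0 'y' -> {0,1,3}, take 0 (start)
  t1 'y' -> {0,1,3}, take 0 (0->0 ok)
  t2 'y' -> {0,1,3}, take 0 (0->0 ok)
  t3 'x' -> {2}, take 2 (0->2 ok)
  t4 'x' -> {2}, take 2 (2->2 ok)
  t5 'x' -> {2}, take 2 (2->2 ok)
  t6 'y' -> {0,1,3}, take 0 (2->0 ok)
  t7 'y' -> {0,1,3}, take 0 (0->0 ok)
  t8 'x' -> {2}, take 2 (0->2 ok)
  t9 'y' -> {0,1,3}, take 3 (2->3 ok)
  t10 'y' -> {0,1,3}, take 1 (3->1 ok)
  t11 'y' -> {0,1,3}, take 1 (1->1 ok)
  t12 'y' -> {0,1,3}, take 0 (1->0 ok)

0,0,0,2,2,2,0,0,2,3,1,1,0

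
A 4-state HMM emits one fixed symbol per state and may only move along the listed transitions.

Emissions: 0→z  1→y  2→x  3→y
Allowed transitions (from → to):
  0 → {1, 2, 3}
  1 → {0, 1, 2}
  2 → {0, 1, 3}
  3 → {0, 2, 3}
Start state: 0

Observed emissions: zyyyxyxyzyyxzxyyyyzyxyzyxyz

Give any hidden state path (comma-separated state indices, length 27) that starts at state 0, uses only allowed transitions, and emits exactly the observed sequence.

0,3,3,3,2,1,2,3,0,1,1,2,0,2,1,1,1,1,0,3,2,1,0,1,2,1,0

  pos 0: z in {0}, choose 0; start
  pos 1: y in {1,3}, choose 3; 0->3 ok
  pos 2: y in {1,3}, choose 3; 3->3 ok
  pos 3: y in {1,3}, choose 3; 3->3 ok
  pos 4: x in {2}, choose 2; 3->2 ok
  pos 5: y in {1,3}, choose 1; 2->1 ok
  pos 6: x in {2}, choose 2; 1->2 ok
  pos 7: y in {1,3}, choose 3; 2->3 ok
  pos 8: z in {0}, choose 0; 3->0 ok
  pos 9: y in {1,3}, choose 1; 0->1 ok
  pos 10: y in {1,3}, choose 1; 1->1 ok
  pos 11: x in {2}, choose 2; 1->2 ok
  pos 12: z in {0}, choose 0; 2->0 ok
  pos 13: x in {2}, choose 2; 0->2 ok
  pos 14: y in {1,3}, choose 1; 2->1 ok
  pos 15: y in {1,3}, choose 1; 1->1 ok
  pos 16: y in {1,3}, choose 1; 1->1 ok
  pos 17: y in {1,3}, choose 1; 1->1 ok
  pos 18: z in {0}, choose 0; 1->0 ok
  pos 19: y in {1,3}, choose 3; 0->3 ok
  pos 20: x in {2}, choose 2; 3->2 ok
  pos 21: y in {1,3}, choose 1; 2->1 ok
  pos 22: z in {0}, choose 0; 1->0 ok
  pos 23: y in {1,3}, choose 1; 0->1 ok
  pos 24: x in {2}, choose 2; 1->2 ok
  pos 25: y in {1,3}, choose 1; 2->1 ok
  pos 26: z in {0}, choose 0; 1->0 ok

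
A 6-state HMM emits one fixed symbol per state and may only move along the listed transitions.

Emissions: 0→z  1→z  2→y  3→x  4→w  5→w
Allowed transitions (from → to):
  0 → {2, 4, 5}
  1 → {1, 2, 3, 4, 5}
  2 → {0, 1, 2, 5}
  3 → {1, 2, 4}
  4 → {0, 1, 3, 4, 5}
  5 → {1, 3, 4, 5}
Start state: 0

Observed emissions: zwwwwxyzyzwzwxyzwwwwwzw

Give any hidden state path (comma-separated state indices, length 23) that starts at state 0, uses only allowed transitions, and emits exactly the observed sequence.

0,5,5,4,5,3,2,1,2,0,5,1,5,3,2,0,4,5,4,4,5,1,4

  [0] z  {0,1}  => 0  start
  [1] w  {4,5}  => 5  0->5 ok
  [2] w  {4,5}  => 5  5->5 ok
  [3] w  {4,5}  => 4  5->4 ok
  [4] w  {4,5}  => 5  4->5 ok
  [5] x  {3}  => 3  5->3 ok
  [6] y  {2}  => 2  3->2 ok
  [7] z  {0,1}  => 1  2->1 ok
  [8] y  {2}  => 2  1->2 ok
  [9] z  {0,1}  => 0  2->0 ok
  [10] w  {4,5}  => 5  0->5 ok
  [11] z  {0,1}  => 1  5->1 ok
  [12] w  {4,5}  => 5  1->5 ok
  [13] x  {3}  => 3  5->3 ok
  [14] y  {2}  => 2  3->2 ok
  [15] z  {0,1}  => 0  2->0 ok
  [16] w  {4,5}  => 4  0->4 ok
  [17] w  {4,5}  => 5  4->5 ok
  [18] w  {4,5}  => 4  5->4 ok
  [19] w  {4,5}  => 4  4->4 ok
  [20] w  {4,5}  => 5  4->5 ok
  [21] z  {0,1}  => 1  5->1 ok
  [22] w  {4,5}  => 4  1->4 ok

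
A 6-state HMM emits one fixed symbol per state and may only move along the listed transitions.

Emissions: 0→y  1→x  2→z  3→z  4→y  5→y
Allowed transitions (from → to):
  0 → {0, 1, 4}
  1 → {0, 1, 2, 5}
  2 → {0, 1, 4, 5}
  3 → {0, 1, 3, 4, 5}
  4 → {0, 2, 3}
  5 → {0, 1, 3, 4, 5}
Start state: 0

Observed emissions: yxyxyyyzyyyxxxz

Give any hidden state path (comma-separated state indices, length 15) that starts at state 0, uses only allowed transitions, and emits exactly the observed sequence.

0,1,0,1,5,5,5,3,4,0,0,1,1,1,2

  pos 0: y in {0,4,5}, choose 0; start
  pos 1: x in {1}, choose 1; 0->1 ok
  pos 2: y in {0,4,5}, choose 0; 1->0 ok
  pos 3: x in {1}, choose 1; 0->1 ok
  pos 4: y in {0,4,5}, choose 5; 1->5 ok
  pos 5: y in {0,4,5}, choose 5; 5->5 ok
  pos 6: y in {0,4,5}, choose 5; 5->5 ok
  pos 7: z in {2,3}, choose 3; 5->3 ok
  pos 8: y in {0,4,5}, choose 4; 3->4 ok
  pos 9: y in {0,4,5}, choose 0; 4->0 ok
  pos 10: y in {0,4,5}, choose 0; 0->0 ok
  pos 11: x in {1}, choose 1; 0->1 ok
  pos 12: x in {1}, choose 1; 1->1 ok
  pos 13: x in {1}, choose 1; 1->1 ok
  pos 14: z in {2,3}, choose 2; 1->2 ok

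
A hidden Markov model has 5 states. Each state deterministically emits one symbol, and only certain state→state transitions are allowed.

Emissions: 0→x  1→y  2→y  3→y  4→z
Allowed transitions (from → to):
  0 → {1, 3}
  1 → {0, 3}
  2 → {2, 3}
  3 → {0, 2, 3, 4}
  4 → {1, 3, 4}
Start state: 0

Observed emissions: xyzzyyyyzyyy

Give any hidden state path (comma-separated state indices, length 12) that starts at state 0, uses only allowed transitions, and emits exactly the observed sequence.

  [0] x  {0}  => 0  start
  [1] y  {1,2,3}  => 3  0->3 ok
  [2] z  {4}  => 4  3->4 ok
  [3] z  {4}  => 4  4->4 ok
  [4] y  {1,2,3}  => 3  4->3 ok
  [5] y  {1,2,3}  => 2  3->2 ok
  [6] y  {1,2,3}  => 3  2->3 ok
  [7] y  {1,2,3}  => 3  3->3 ok
  [8] z  {4}  => 4  3->4 ok
  [9] y  {1,2,3}  => 1  4->1 ok
  [10] y  {1,2,3}  => 3  1->3 ok
  [11] y  {1,2,3}  => 3  3->3 ok

0,3,4,4,3,2,3,3,4,1,3,3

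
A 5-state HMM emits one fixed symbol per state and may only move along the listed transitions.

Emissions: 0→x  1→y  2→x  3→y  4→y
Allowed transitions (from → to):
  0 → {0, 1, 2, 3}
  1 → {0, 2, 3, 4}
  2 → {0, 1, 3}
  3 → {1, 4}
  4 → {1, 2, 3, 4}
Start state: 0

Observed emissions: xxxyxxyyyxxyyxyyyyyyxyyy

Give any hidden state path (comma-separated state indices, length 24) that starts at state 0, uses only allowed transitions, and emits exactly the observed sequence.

0,0,0,1,0,0,3,4,1,0,0,3,4,2,1,4,3,1,4,4,2,3,4,1

  0: obs=x cand={0,2} pick 0 [start]
  1: obs=x cand={0,2} pick 0 [0->0 ok]
  2: obs=x cand={0,2} pick 0 [0->0 ok]
  3: obs=y cand={1,3,4} pick 1 [0->1 ok]
  4: obs=x cand={0,2} pick 0 [1->0 ok]
  5: obs=x cand={0,2} pick 0 [0->0 ok]
  6: obs=y cand={1,3,4} pick 3 [0->3 ok]
  7: obs=y cand={1,3,4} pick 4 [3->4 ok]
  8: obs=y cand={1,3,4} pick 1 [4->1 ok]
  9: obs=x cand={0,2} pick 0 [1->0 ok]
  10: obs=x cand={0,2} pick 0 [0->0 ok]
  11: obs=y cand={1,3,4} pick 3 [0->3 ok]
  12: obs=y cand={1,3,4} pick 4 [3->4 ok]
  13: obs=x cand={0,2} pick 2 [4->2 ok]
  14: obs=y cand={1,3,4} pick 1 [2->1 ok]
  15: obs=y cand={1,3,4} pick 4 [1->4 ok]
  16: obs=y cand={1,3,4} pick 3 [4->3 ok]
  17: obs=y cand={1,3,4} pick 1 [3->1 ok]
  18: obs=y cand={1,3,4} pick 4 [1->4 ok]
  19: obs=y cand={1,3,4} pick 4 [4->4 ok]
  20: obs=x cand={0,2} pick 2 [4->2 ok]
  21: obs=y cand={1,3,4} pick 3 [2->3 ok]
  22: obs=y cand={1,3,4} pick 4 [3->4 ok]
  23: obs=y cand={1,3,4} pick 1 [4->1 ok]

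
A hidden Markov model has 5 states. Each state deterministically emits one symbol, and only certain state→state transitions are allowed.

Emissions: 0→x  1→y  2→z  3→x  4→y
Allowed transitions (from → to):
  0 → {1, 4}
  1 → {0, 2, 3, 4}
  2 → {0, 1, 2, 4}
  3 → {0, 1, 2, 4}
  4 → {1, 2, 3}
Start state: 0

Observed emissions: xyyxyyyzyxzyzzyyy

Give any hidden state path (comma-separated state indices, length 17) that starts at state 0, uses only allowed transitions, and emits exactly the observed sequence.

  t0 'x' -> {0,3}, take 0 (start)
  t1 'y' -> {1,4}, take 4 (0->4 ok)
  t2 'y' -> {1,4}, take 1 (4->1 ok)
  t3 'x' -> {0,3}, take 0 (1->0 ok)
  t4 'y' -> {1,4}, take 1 (0->1 ok)
  t5 'y' -> {1,4}, take 4 (1->4 ok)
  t6 'y' -> {1,4}, take 1 (4->1 ok)
  t7 'z' -> {2}, take 2 (1->2 ok)
  t8 'y' -> {1,4}, take 1 (2->1 ok)
  t9 'x' -> {0,3}, take 3 (1->3 ok)
  t10 'z' -> {2}, take 2 (3->2 ok)
  t11 'y' -> {1,4}, take 1 (2->1 ok)
  t12 'z' -> {2}, take 2 (1->2 ok)
  t13 'z' -> {2}, take 2 (2->2 ok)
  t14 'y' -> {1,4}, take 1 (2->1 ok)
  t15 'y' -> {1,4}, take 4 (1->4 ok)
  t16 'y' -> {1,4}, take 1 (4->1 ok)

0,4,1,0,1,4,1,2,1,3,2,1,2,2,1,4,1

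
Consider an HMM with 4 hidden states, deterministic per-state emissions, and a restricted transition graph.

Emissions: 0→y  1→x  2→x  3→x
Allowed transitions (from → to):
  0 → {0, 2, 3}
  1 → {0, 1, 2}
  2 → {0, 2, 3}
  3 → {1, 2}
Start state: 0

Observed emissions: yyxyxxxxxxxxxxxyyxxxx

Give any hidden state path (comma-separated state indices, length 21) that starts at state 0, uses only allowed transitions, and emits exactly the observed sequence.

  [0] y  {0}  => 0  start
  [1] y  {0}  => 0  0->0 ok
  [2] x  {1,2,3}  => 2  0->2 ok
  [3] y  {0}  => 0  2->0 ok
  [4] x  {1,2,3}  => 2  0->2 ok
  [5] x  {1,2,3}  => 3  2->3 ok
  [6] x  {1,2,3}  => 1  3->1 ok
  [7] x  {1,2,3}  => 2  1->2 ok
  [8] x  {1,2,3}  => 2  2->2 ok
  [9] x  {1,2,3}  => 2  2->2 ok
  [10] x  {1,2,3}  => 2  2->2 ok
  [11] x  {1,2,3}  => 3  2->3 ok
  [12] x  {1,2,3}  => 2  3->2 ok
  [13] x  {1,2,3}  => 3  2->3 ok
  [14] x  {1,2,3}  => 1  3->1 ok
  [15] y  {0}  => 0  1->0 ok
  [16] y  {0}  => 0  0->0 ok
  [17] x  {1,2,3}  => 3  0->3 ok
  [18] x  {1,2,3}  => 2  3->2 ok
  [19] x  {1,2,3}  => 2  2->2 ok
  [20] x  {1,2,3}  => 3  2->3 ok

0,0,2,0,2,3,1,2,2,2,2,3,2,3,1,0,0,3,2,2,3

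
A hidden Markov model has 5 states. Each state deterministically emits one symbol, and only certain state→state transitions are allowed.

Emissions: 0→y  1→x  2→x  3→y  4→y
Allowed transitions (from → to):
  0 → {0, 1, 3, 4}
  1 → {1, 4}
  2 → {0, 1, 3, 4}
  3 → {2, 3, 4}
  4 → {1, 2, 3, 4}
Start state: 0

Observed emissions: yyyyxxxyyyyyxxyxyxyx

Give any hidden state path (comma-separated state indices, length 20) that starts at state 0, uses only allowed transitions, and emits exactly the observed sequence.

  t0 'y' -> {0,3,4}, take 0 (start)
  t1 'y' -> {0,3,4}, take 0 (0->0 ok)
  t2 'y' -> {0,3,4}, take 4 (0->4 ok)
  t3 'y' -> {0,3,4}, take 3 (4->3 ok)
  t4 'x' -> {1,2}, take 2 (3->2 ok)
  t5 'x' -> {1,2}, take 1 (2->1 ok)
  t6 'x' -> {1,2}, take 1 (1->1 ok)
  t7 'y' -> {0,3,4}, take 4 (1->4 ok)
  t8 'y' -> {0,3,4}, take 4 (4->4 ok)
  t9 'y' -> {0,3,4}, take 3 (4->3 ok)
  t10 'y' -> {0,3,4}, take 3 (3->3 ok)
  t11 'y' -> {0,3,4}, take 4 (3->4 ok)
  t12 'x' -> {1,2}, take 1 (4->1 ok)
  t13 'x' -> {1,2}, take 1 (1->1 ok)
  t14 'y' -> {0,3,4}, take 4 (1->4 ok)
  t15 'x' -> {1,2}, take 1 (4->1 ok)
  t16 'y' -> {0,3,4}, take 4 (1->4 ok)
  t17 'x' -> {1,2}, take 1 (4->1 ok)
  t18 'y' -> {0,3,4}, take 4 (1->4 ok)
  t19 'x' -> {1,2}, take 2 (4->2 ok)

0,0,4,3,2,1,1,4,4,3,3,4,1,1,4,1,4,1,4,2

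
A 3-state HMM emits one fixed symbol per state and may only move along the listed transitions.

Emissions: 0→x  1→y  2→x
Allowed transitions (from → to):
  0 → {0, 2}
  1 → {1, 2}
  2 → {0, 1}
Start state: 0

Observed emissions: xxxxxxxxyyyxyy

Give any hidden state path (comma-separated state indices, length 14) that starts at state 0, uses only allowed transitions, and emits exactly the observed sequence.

0,2,0,2,0,2,0,2,1,1,1,2,1,1

  0: obs=x cand={0,2} pick 0 [start]
  1: obs=x cand={0,2} pick 2 [0->2 ok]
  2: obs=x cand={0,2} pick 0 [2->0 ok]
  3: obs=x cand={0,2} pick 2 [0->2 ok]
  4: obs=x cand={0,2} pick 0 [2->0 ok]
  5: obs=x cand={0,2} pick 2 [0->2 ok]
  6: obs=x cand={0,2} pick 0 [2->0 ok]
  7: obs=x cand={0,2} pick 2 [0->2 ok]
  8: obs=y cand={1} pick 1 [2->1 ok]
  9: obs=y cand={1} pick 1 [1->1 ok]
  10: obs=y cand={1} pick 1 [1->1 ok]
  11: obs=x cand={0,2} pick 2 [1->2 ok]
  12: obs=y cand={1} pick 1 [2->1 ok]
  13: obs=y cand={1} pick 1 [1->1 ok]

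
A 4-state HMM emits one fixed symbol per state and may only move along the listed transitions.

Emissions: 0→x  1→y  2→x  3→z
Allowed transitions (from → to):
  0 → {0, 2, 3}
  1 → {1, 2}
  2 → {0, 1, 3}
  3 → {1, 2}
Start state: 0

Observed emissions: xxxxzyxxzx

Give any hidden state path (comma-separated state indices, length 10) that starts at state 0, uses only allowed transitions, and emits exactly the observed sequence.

0,0,0,0,3,1,2,0,3,2

  t0 'x' -> {0,2}, take 0 (start)
  t1 'x' -> {0,2}, take 0 (0->0 ok)
  t2 'x' -> {0,2}, take 0 (0->0 ok)
  t3 'x' -> {0,2}, take 0 (0->0 ok)
  t4 'z' -> {3}, take 3 (0->3 ok)
  t5 'y' -> {1}, take 1 (3->1 ok)
  t6 'x' -> {0,2}, take 2 (1->2 ok)
  t7 'x' -> {0,2}, take 0 (2->0 ok)
  t8 'z' -> {3}, take 3 (0->3 ok)
  t9 'x' -> {0,2}, take 2 (3->2 ok)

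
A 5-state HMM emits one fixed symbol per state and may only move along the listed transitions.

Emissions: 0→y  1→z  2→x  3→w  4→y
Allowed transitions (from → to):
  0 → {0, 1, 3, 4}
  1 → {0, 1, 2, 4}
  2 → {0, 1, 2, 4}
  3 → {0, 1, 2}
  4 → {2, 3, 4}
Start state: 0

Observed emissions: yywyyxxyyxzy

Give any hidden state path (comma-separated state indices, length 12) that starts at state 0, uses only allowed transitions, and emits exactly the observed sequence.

  0: obs=y cand={0,4} pick 0 [start]
  1: obs=y cand={0,4} pick 0 [0->0 ok]
  2: obs=w cand={3} pick 3 [0->3 ok]
  3: obs=y cand={0,4} pick 0 [3->0 ok]
  4: obs=y cand={0,4} pick 4 [0->4 ok]
  5: obs=x cand={2} pick 2 [4->2 ok]
  6: obs=x cand={2} pick 2 [2->2 ok]
  7: obs=y cand={0,4} pick 0 [2->0 ok]
  8: obs=y cand={0,4} pick 4 [0->4 ok]
  9: obs=x cand={2} pick 2 [4->2 ok]
  10: obs=z cand={1} pick 1 [2->1 ok]
  11: obs=y cand={0,4} pick 0 [1->0 ok]

0,0,3,0,4,2,2,0,4,2,1,0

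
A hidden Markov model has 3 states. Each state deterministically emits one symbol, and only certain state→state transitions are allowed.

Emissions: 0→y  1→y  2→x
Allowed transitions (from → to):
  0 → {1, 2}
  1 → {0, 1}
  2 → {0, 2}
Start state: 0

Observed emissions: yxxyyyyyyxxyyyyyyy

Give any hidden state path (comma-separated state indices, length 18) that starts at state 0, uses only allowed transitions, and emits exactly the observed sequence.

0,2,2,0,1,0,1,1,0,2,2,0,1,1,1,1,0,1

  pos 0: y in {0,1}, choose 0; start
  pos 1: x in {2}, choose 2; 0->2 ok
  pos 2: x in {2}, choose 2; 2->2 ok
  pos 3: y in {0,1}, choose 0; 2->0 ok
  pos 4: y in {0,1}, choose 1; 0->1 ok
  pos 5: y in {0,1}, choose 0; 1->0 ok
  pos 6: y in {0,1}, choose 1; 0->1 ok
  pos 7: y in {0,1}, choose 1; 1->1 ok
  pos 8: y in {0,1}, choose 0; 1->0 ok
  pos 9: x in {2}, choose 2; 0->2 ok
  pos 10: x in {2}, choose 2; 2->2 ok
  pos 11: y in {0,1}, choose 0; 2->0 ok
  pos 12: y in {0,1}, choose 1; 0->1 ok
  pos 13: y in {0,1}, choose 1; 1->1 ok
  pos 14: y in {0,1}, choose 1; 1->1 ok
  pos 15: y in {0,1}, choose 1; 1->1 ok
  pos 16: y in {0,1}, choose 0; 1->0 ok
  pos 17: y in {0,1}, choose 1; 0->1 ok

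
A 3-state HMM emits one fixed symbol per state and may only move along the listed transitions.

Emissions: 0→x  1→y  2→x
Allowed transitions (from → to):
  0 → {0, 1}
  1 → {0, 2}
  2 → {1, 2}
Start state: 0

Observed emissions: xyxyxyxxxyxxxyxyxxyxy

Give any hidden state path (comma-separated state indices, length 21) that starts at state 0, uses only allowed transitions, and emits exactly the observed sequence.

0,1,2,1,0,1,0,0,0,1,0,0,0,1,2,1,2,2,1,0,1

  [0] x  {0,2}  => 0  start
  [1] y  {1}  => 1  0->1 ok
  [2] x  {0,2}  => 2  1->2 ok
  [3] y  {1}  => 1  2->1 ok
  [4] x  {0,2}  => 0  1->0 ok
  [5] y  {1}  => 1  0->1 ok
  [6] x  {0,2}  => 0  1->0 ok
  [7] x  {0,2}  => 0  0->0 ok
  [8] x  {0,2}  => 0  0->0 ok
  [9] y  {1}  => 1  0->1 ok
  [10] x  {0,2}  => 0  1->0 ok
  [11] x  {0,2}  => 0  0->0 ok
  [12] x  {0,2}  => 0  0->0 ok
  [13] y  {1}  => 1  0->1 ok
  [14] x  {0,2}  => 2  1->2 ok
  [15] y  {1}  => 1  2->1 ok
  [16] x  {0,2}  => 2  1->2 ok
  [17] x  {0,2}  => 2  2->2 ok
  [18] y  {1}  => 1  2->1 ok
  [19] x  {0,2}  => 0  1->0 ok
  [20] y  {1}  => 1  0->1 ok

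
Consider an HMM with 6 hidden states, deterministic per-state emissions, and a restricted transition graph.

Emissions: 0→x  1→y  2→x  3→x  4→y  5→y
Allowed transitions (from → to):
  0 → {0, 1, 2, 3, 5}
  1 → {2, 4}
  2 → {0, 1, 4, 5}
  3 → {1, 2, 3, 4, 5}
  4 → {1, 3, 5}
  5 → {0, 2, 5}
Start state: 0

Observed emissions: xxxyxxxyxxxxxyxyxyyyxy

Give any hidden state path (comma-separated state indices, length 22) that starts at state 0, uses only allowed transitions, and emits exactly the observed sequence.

  t0 'x' -> {0,2,3}, take 0 (start)
  t1 'x' -> {0,2,3}, take 3 (0->3 ok)
  t2 'x' -> {0,2,3}, take 3 (3->3 ok)
  t3 'y' -> {1,4,5}, take 5 (3->5 ok)
  t4 'x' -> {0,2,3}, take 0 (5->0 ok)
  t5 'x' -> {0,2,3}, take 3 (0->3 ok)
  t6 'x' -> {0,2,3}, take 2 (3->2 ok)
  t7 'y' -> {1,4,5}, take 4 (2->4 ok)
  t8 'x' -> {0,2,3}, take 3 (4->3 ok)
  t9 'x' -> {0,2,3}, take 2 (3->2 ok)
  t10 'x' -> {0,2,3}, take 0 (2->0 ok)
  t11 'x' -> {0,2,3}, take 0 (0->0 ok)
  t12 'x' -> {0,2,3}, take 3 (0->3 ok)
  t13 'y' -> {1,4,5}, take 5 (3->5 ok)
  t14 'x' -> {0,2,3}, take 2 (5->2 ok)
  t15 'y' -> {1,4,5}, take 4 (2->4 ok)
  t16 'x' -> {0,2,3}, take 3 (4->3 ok)
  t17 'y' -> {1,4,5}, take 5 (3->5 ok)
  t18 'y' -> {1,4,5}, take 5 (5->5 ok)
  t19 'y' -> {1,4,5}, take 5 (5->5 ok)
  t20 'x' -> {0,2,3}, take 0 (5->0 ok)
  t21 'y' -> {1,4,5}, take 5 (0->5 ok)

0,3,3,5,0,3,2,4,3,2,0,0,3,5,2,4,3,5,5,5,0,5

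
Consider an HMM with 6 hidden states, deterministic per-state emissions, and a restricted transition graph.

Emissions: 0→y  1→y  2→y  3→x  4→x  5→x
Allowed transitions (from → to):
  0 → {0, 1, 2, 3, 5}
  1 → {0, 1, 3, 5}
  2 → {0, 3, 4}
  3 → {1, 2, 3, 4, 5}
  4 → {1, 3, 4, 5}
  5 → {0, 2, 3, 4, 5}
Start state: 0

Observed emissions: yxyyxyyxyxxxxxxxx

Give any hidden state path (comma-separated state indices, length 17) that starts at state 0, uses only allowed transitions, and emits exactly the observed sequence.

0,3,2,0,3,2,0,3,1,5,5,4,5,3,4,4,5

  pos 0: y in {0,1,2}, choose 0; start
  pos 1: x in {3,4,5}, choose 3; 0->3 ok
  pos 2: y in {0,1,2}, choose 2; 3->2 ok
  pos 3: y in {0,1,2}, choose 0; 2->0 ok
  pos 4: x in {3,4,5}, choose 3; 0->3 ok
  pos 5: y in {0,1,2}, choose 2; 3->2 ok
  pos 6: y in {0,1,2}, choose 0; 2->0 ok
  pos 7: x in {3,4,5}, choose 3; 0->3 ok
  pos 8: y in {0,1,2}, choose 1; 3->1 ok
  pos 9: x in {3,4,5}, choose 5; 1->5 ok
  pos 10: x in {3,4,5}, choose 5; 5->5 ok
  pos 11: x in {3,4,5}, choose 4; 5->4 ok
  pos 12: x in {3,4,5}, choose 5; 4->5 ok
  pos 13: x in {3,4,5}, choose 3; 5->3 ok
  pos 14: x in {3,4,5}, choose 4; 3->4 ok
  pos 15: x in {3,4,5}, choose 4; 4->4 ok
  pos 16: x in {3,4,5}, choose 5; 4->5 ok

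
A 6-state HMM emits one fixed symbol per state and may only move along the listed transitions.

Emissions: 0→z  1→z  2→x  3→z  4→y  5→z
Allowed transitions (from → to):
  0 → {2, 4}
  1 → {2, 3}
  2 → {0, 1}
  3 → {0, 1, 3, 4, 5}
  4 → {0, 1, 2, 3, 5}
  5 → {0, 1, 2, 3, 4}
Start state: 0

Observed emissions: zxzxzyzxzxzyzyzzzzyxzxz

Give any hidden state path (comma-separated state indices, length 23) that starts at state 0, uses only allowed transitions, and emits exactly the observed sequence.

  pos 0: z in {0,1,3,5}, choose 0; start
  pos 1: x in {2}, choose 2; 0->2 ok
  pos 2: z in {0,1,3,5}, choose 1; 2->1 ok
  pos 3: x in {2}, choose 2; 1->2 ok
  pos 4: z in {0,1,3,5}, choose 0; 2->0 ok
  pos 5: y in {4}, choose 4; 0->4 ok
  pos 6: z in {0,1,3,5}, choose 5; 4->5 ok
  pos 7: x in {2}, choose 2; 5->2 ok
  pos 8: z in {0,1,3,5}, choose 0; 2->0 ok
  pos 9: x in {2}, choose 2; 0->2 ok
  pos 10: z in {0,1,3,5}, choose 0; 2->0 ok
  pos 11: y in {4}, choose 4; 0->4 ok
  pos 12: z in {0,1,3,5}, choose 0; 4->0 ok
  pos 13: y in {4}, choose 4; 0->4 ok
  pos 14: z in {0,1,3,5}, choose 1; 4->1 ok
  pos 15: z in {0,1,3,5}, choose 3; 1->3 ok
  pos 16: z in {0,1,3,5}, choose 3; 3->3 ok
  pos 17: z in {0,1,3,5}, choose 5; 3->5 ok
  pos 18: y in {4}, choose 4; 5->4 ok
  pos 19: x in {2}, choose 2; 4->2 ok
  pos 20: z in {0,1,3,5}, choose 1; 2->1 ok
  pos 21: x in {2}, choose 2; 1->2 ok
  pos 22: z in {0,1,3,5}, choose 1; 2->1 ok

0,2,1,2,0,4,5,2,0,2,0,4,0,4,1,3,3,5,4,2,1,2,1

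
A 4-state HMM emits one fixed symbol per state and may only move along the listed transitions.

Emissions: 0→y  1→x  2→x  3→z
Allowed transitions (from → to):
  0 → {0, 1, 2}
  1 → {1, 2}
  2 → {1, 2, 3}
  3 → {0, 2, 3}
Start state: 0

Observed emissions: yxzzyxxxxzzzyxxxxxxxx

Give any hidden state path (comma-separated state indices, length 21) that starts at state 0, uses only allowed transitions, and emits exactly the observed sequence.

  pos 0: y in {0}, choose 0; start
  pos 1: x in {1,2}, choose 2; 0->2 ok
  pos 2: z in {3}, choose 3; 2->3 ok
  pos 3: z in {3}, choose 3; 3->3 ok
  pos 4: y in {0}, choose 0; 3->0 ok
  pos 5: x in {1,2}, choose 1; 0->1 ok
  pos 6: x in {1,2}, choose 1; 1->1 ok
  pos 7: x in {1,2}, choose 1; 1->1 ok
  pos 8: x in {1,2}, choose 2; 1->2 ok
  pos 9: z in {3}, choose 3; 2->3 ok
  pos 10: z in {3}, choose 3; 3->3 ok
  pos 11: z in {3}, choose 3; 3->3 ok
  pos 12: y in {0}, choose 0; 3->0 ok
  pos 13: x in {1,2}, choose 2; 0->2 ok
  pos 14: x in {1,2}, choose 2; 2->2 ok
  pos 15: x in {1,2}, choose 1; 2->1 ok
  pos 16: x in {1,2}, choose 1; 1->1 ok
  pos 17: x in {1,2}, choose 1; 1->1 ok
  pos 18: x in {1,2}, choose 1; 1->1 ok
  pos 19: x in {1,2}, choose 1; 1->1 ok
  pos 20: x in {1,2}, choose 2; 1->2 ok

0,2,3,3,0,1,1,1,2,3,3,3,0,2,2,1,1,1,1,1,2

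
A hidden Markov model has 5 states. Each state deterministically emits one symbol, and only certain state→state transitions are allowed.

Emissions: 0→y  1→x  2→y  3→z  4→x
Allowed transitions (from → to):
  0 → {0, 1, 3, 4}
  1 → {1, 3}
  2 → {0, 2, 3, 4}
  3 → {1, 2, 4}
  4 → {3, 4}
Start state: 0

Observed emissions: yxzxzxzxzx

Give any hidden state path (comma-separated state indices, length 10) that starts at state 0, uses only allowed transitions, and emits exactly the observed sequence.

0,1,3,4,3,1,3,4,3,1

  [0] y  {0,2}  => 0  start
  [1] x  {1,4}  => 1  0->1 ok
  [2] z  {3}  => 3  1->3 ok
  [3] x  {1,4}  => 4  3->4 ok
  [4] z  {3}  => 3  4->3 ok
  [5] x  {1,4}  => 1  3->1 ok
  [6] z  {3}  => 3  1->3 ok
  [7] x  {1,4}  => 4  3->4 ok
  [8] z  {3}  => 3  4->3 ok
  [9] x  {1,4}  => 1  3->1 ok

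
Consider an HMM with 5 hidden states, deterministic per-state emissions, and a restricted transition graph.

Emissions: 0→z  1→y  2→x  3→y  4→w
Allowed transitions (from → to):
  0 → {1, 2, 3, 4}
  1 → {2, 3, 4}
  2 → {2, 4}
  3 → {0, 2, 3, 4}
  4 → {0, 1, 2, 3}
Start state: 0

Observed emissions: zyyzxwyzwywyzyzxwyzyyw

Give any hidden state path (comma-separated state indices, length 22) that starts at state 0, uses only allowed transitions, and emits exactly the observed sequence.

  0: obs=z cand={0} pick 0 [start]
  1: obs=y cand={1,3} pick 3 [0->3 ok]
  2: obs=y cand={1,3} pick 3 [3->3 ok]
  3: obs=z cand={0} pick 0 [3->0 ok]
  4: obs=x cand={2} pick 2 [0->2 ok]
  5: obs=w cand={4} pick 4 [2->4 ok]
  6: obs=y cand={1,3} pick 3 [4->3 ok]
  7: obs=z cand={0} pick 0 [3->0 ok]
  8: obs=w cand={4} pick 4 [0->4 ok]
  9: obs=y cand={1,3} pick 1 [4->1 ok]
  10: obs=w cand={4} pick 4 [1->4 ok]
  11: obs=y cand={1,3} pick 3 [4->3 ok]
  12: obs=z cand={0} pick 0 [3->0 ok]
  13: obs=y cand={1,3} pick 3 [0->3 ok]
  14: obs=z cand={0} pick 0 [3->0 ok]
  15: obs=x cand={2} pick 2 [0->2 ok]
  16: obs=w cand={4} pick 4 [2->4 ok]
  17: obs=y cand={1,3} pick 3 [4->3 ok]
  18: obs=z cand={0} pick 0 [3->0 ok]
  19: obs=y cand={1,3} pick 3 [0->3 ok]
  20: obs=y cand={1,3} pick 3 [3->3 ok]
  21: obs=w cand={4} pick 4 [3->4 ok]

0,3,3,0,2,4,3,0,4,1,4,3,0,3,0,2,4,3,0,3,3,4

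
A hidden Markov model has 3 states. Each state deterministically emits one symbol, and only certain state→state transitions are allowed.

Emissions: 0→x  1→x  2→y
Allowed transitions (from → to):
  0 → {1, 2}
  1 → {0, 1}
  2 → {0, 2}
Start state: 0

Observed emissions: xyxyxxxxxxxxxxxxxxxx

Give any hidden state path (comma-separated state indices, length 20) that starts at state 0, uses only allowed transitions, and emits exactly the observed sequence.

0,2,0,2,0,1,0,1,0,1,0,1,0,1,0,1,0,1,0,1

  [0] x  {0,1}  => 0  start
  [1] y  {2}  => 2  0->2 ok
  [2] x  {0,1}  => 0  2->0 ok
  [3] y  {2}  => 2  0->2 ok
  [4] x  {0,1}  => 0  2->0 ok
  [5] x  {0,1}  => 1  0->1 ok
  [6] x  {0,1}  => 0  1->0 ok
  [7] x  {0,1}  => 1  0->1 ok
  [8] x  {0,1}  => 0  1->0 ok
  [9] x  {0,1}  => 1  0->1 ok
  [10] x  {0,1}  => 0  1->0 ok
  [11] x  {0,1}  => 1  0->1 ok
  [12] x  {0,1}  => 0  1->0 ok
  [13] x  {0,1}  => 1  0->1 ok
  [14] x  {0,1}  => 0  1->0 ok
  [15] x  {0,1}  => 1  0->1 ok
  [16] x  {0,1}  => 0  1->0 ok
  [17] x  {0,1}  => 1  0->1 ok
  [18] x  {0,1}  => 0  1->0 ok
  [19] x  {0,1}  => 1  0->1 ok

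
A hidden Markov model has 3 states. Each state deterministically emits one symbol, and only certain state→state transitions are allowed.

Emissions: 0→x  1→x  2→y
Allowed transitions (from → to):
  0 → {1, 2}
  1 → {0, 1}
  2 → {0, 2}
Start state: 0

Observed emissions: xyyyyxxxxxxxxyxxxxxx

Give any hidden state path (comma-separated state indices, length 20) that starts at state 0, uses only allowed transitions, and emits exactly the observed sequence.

  t0 'x' -> {0,1}, take 0 (start)
  t1 'y' -> {2}, take 2 (0->2 ok)
  t2 'y' -> {2}, take 2 (2->2 ok)
  t3 'y' -> {2}, take 2 (2->2 ok)
  t4 'y' -> {2}, take 2 (2->2 ok)
  t5 'x' -> {0,1}, take 0 (2->0 ok)
  t6 'x' -> {0,1}, take 1 (0->1 ok)
  t7 'x' -> {0,1}, take 1 (1->1 ok)
  t8 'x' -> {0,1}, take 1 (1->1 ok)
  t9 'x' -> {0,1}, take 1 (1->1 ok)
  t10 'x' -> {0,1}, take 1 (1->1 ok)
  t11 'x' -> {0,1}, take 1 (1->1 ok)
  t12 'x' -> {0,1}, take 0 (1->0 ok)
  t13 'y' -> {2}, take 2 (0->2 ok)
  t14 'x' -> {0,1}, take 0 (2->0 ok)
  t15 'x' -> {0,1}, take 1 (0->1 ok)
  t16 'x' -> {0,1}, take 1 (1->1 ok)
  t17 'x' -> {0,1}, take 0 (1->0 ok)
  t18 'x' -> {0,1}, take 1 (0->1 ok)
  t19 'x' -> {0,1}, take 1 (1->1 ok)

0,2,2,2,2,0,1,1,1,1,1,1,0,2,0,1,1,0,1,1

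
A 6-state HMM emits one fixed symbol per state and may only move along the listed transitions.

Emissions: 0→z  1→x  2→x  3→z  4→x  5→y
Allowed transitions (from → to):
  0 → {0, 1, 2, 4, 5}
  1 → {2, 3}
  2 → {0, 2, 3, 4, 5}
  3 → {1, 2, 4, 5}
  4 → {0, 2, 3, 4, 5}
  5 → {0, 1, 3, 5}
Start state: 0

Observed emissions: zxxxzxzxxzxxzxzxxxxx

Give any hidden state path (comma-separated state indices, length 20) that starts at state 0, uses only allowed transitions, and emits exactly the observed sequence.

  t0 'z' -> {0,3}, take 0 (start)
  t1 'x' -> {1,2,4}, take 2 (0->2 ok)
  t2 'x' -> {1,2,4}, take 4 (2->4 ok)
  t3 'x' -> {1,2,4}, take 4 (4->4 ok)
  t4 'z' -> {0,3}, take 0 (4->0 ok)
  t5 'x' -> {1,2,4}, take 4 (0->4 ok)
  t6 'z' -> {0,3}, take 3 (4->3 ok)
  t7 'x' -> {1,2,4}, take 4 (3->4 ok)
  t8 'x' -> {1,2,4}, take 2 (4->2 ok)
  t9 'z' -> {0,3}, take 3 (2->3 ok)
  t10 'x' -> {1,2,4}, take 1 (3->1 ok)
  t11 'x' -> {1,2,4}, take 2 (1->2 ok)
  t12 'z' -> {0,3}, take 3 (2->3 ok)
  t13 'x' -> {1,2,4}, take 2 (3->2 ok)
  t14 'z' -> {0,3}, take 3 (2->3 ok)
  t15 'x' -> {1,2,4}, take 1 (3->1 ok)
  t16 'x' -> {1,2,4}, take 2 (1->2 ok)
  t17 'x' -> {1,2,4}, take 4 (2->4 ok)
  t18 'x' -> {1,2,4}, take 4 (4->4 ok)
  t19 'x' -> {1,2,4}, take 2 (4->2 ok)

0,2,4,4,0,4,3,4,2,3,1,2,3,2,3,1,2,4,4,2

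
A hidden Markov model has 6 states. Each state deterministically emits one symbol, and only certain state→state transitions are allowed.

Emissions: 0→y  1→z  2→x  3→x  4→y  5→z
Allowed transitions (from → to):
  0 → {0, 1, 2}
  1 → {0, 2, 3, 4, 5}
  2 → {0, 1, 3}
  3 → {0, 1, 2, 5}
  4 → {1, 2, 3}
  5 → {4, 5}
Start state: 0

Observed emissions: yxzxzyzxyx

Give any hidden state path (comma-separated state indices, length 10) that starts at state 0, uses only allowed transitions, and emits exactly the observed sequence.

  0: obs=y cand={0,4} pick 0 [start]
  1: obs=x cand={2,3} pick 2 [0->2 ok]
  2: obs=z cand={1,5} pick 1 [2->1 ok]
  3: obs=x cand={2,3} pick 3 [1->3 ok]
  4: obs=z cand={1,5} pick 5 [3->5 ok]
  5: obs=y cand={0,4} pick 4 [5->4 ok]
  6: obs=z cand={1,5} pick 1 [4->1 ok]
  7: obs=x cand={2,3} pick 3 [1->3 ok]
  8: obs=y cand={0,4} pick 0 [3->0 ok]
  9: obs=x cand={2,3} pick 2 [0->2 ok]

0,2,1,3,5,4,1,3,0,2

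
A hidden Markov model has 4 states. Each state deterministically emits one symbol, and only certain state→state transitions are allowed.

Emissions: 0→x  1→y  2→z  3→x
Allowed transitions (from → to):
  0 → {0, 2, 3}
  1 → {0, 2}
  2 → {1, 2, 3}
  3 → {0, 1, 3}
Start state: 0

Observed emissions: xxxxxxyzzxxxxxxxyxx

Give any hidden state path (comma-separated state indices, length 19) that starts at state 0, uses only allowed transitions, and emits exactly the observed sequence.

0,3,3,3,3,3,1,2,2,3,3,3,0,0,0,3,1,0,0

  t0 'x' -> {0,3}, take 0 (start)
  t1 'x' -> {0,3}, take 3 (0->3 ok)
  t2 'x' -> {0,3}, take 3 (3->3 ok)
  t3 'x' -> {0,3}, take 3 (3->3 ok)
  t4 'x' -> {0,3}, take 3 (3->3 ok)
  t5 'x' -> {0,3}, take 3 (3->3 ok)
  t6 'y' -> {1}, take 1 (3->1 ok)
  t7 'z' -> {2}, take 2 (1->2 ok)
  t8 'z' -> {2}, take 2 (2->2 ok)
  t9 'x' -> {0,3}, take 3 (2->3 ok)
  t10 'x' -> {0,3}, take 3 (3->3 ok)
  t11 'x' -> {0,3}, take 3 (3->3 ok)
  t12 'x' -> {0,3}, take 0 (3->0 ok)
  t13 'x' -> {0,3}, take 0 (0->0 ok)
  t14 'x' -> {0,3}, take 0 (0->0 ok)
  t15 'x' -> {0,3}, take 3 (0->3 ok)
  t16 'y' -> {1}, take 1 (3->1 ok)
  t17 'x' -> {0,3}, take 0 (1->0 ok)
  t18 'x' -> {0,3}, take 0 (0->0 ok)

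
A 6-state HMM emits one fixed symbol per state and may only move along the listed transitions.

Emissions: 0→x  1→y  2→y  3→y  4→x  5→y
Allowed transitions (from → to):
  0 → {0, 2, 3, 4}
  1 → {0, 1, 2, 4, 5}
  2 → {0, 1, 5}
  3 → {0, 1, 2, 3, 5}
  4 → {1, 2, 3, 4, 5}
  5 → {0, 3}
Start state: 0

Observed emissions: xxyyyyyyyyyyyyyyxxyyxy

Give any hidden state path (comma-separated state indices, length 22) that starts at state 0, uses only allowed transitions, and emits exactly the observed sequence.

  [0] x  {0,4}  => 0  start
  [1] x  {0,4}  => 4  0->4 ok
  [2] y  {1,2,3,5}  => 5  4->5 ok
  [3] y  {1,2,3,5}  => 3  5->3 ok
  [4] y  {1,2,3,5}  => 3  3->3 ok
  [5] y  {1,2,3,5}  => 3  3->3 ok
  [6] y  {1,2,3,5}  => 3  3->3 ok
  [7] y  {1,2,3,5}  => 3  3->3 ok
  [8] y  {1,2,3,5}  => 3  3->3 ok
  [9] y  {1,2,3,5}  => 2  3->2 ok
  [10] y  {1,2,3,5}  => 1  2->1 ok
  [11] y  {1,2,3,5}  => 1  1->1 ok
  [12] y  {1,2,3,5}  => 5  1->5 ok
  [13] y  {1,2,3,5}  => 3  5->3 ok
  [14] y  {1,2,3,5}  => 2  3->2 ok
  [15] y  {1,2,3,5}  => 5  2->5 ok
  [16] x  {0,4}  => 0  5->0 ok
  [17] x  {0,4}  => 4  0->4 ok
  [18] y  {1,2,3,5}  => 3  4->3 ok
  [19] y  {1,2,3,5}  => 1  3->1 ok
  [20] x  {0,4}  => 0  1->0 ok
  [21] y  {1,2,3,5}  => 3  0->3 ok

0,4,5,3,3,3,3,3,3,2,1,1,5,3,2,5,0,4,3,1,0,3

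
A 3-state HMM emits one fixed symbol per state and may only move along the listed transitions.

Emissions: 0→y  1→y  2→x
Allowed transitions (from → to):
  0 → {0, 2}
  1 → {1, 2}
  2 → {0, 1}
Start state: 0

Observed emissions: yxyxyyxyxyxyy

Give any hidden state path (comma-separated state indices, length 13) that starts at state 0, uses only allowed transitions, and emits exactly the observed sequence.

0,2,0,2,1,1,2,1,2,0,2,0,0

  0: obs=y cand={0,1} pick 0 [start]
  1: obs=x cand={2} pick 2 [0->2 ok]
  2: obs=y cand={0,1} pick 0 [2->0 ok]
  3: obs=x cand={2} pick 2 [0->2 ok]
  4: obs=y cand={0,1} pick 1 [2->1 ok]
  5: obs=y cand={0,1} pick 1 [1->1 ok]
  6: obs=x cand={2} pick 2 [1->2 ok]
  7: obs=y cand={0,1} pick 1 [2->1 ok]
  8: obs=x cand={2} pick 2 [1->2 ok]
  9: obs=y cand={0,1} pick 0 [2->0 ok]
  10: obs=x cand={2} pick 2 [0->2 ok]
  11: obs=y cand={0,1} pick 0 [2->0 ok]
  12: obs=y cand={0,1} pick 0 [0->0 ok]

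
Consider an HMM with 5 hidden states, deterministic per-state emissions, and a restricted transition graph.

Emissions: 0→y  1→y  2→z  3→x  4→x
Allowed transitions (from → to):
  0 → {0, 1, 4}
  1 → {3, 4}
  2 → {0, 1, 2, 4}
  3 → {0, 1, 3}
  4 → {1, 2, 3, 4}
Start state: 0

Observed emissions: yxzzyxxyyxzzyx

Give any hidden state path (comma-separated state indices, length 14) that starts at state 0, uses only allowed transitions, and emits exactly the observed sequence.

  pos 0: y in {0,1}, choose 0; start
  pos 1: x in {3,4}, choose 4; 0->4 ok
  pos 2: z in {2}, choose 2; 4->2 ok
  pos 3: z in {2}, choose 2; 2->2 ok
  pos 4: y in {0,1}, choose 1; 2->1 ok
  pos 5: x in {3,4}, choose 3; 1->3 ok
  pos 6: x in {3,4}, choose 3; 3->3 ok
  pos 7: y in {0,1}, choose 0; 3->0 ok
  pos 8: y in {0,1}, choose 1; 0->1 ok
  pos 9: x in {3,4}, choose 4; 1->4 ok
  pos 10: z in {2}, choose 2; 4->2 ok
  pos 11: z in {2}, choose 2; 2->2 ok
  pos 12: y in {0,1}, choose 1; 2->1 ok
  pos 13: x in {3,4}, choose 4; 1->4 ok

0,4,2,2,1,3,3,0,1,4,2,2,1,4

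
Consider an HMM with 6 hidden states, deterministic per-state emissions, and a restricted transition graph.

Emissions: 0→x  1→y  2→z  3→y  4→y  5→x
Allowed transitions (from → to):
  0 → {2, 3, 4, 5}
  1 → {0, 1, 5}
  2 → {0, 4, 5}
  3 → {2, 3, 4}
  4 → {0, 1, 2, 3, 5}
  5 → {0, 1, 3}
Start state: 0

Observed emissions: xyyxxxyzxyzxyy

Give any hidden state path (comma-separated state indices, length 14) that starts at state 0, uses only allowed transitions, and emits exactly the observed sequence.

0,4,1,0,5,0,4,2,5,3,2,5,3,4

  [0] x  {0,5}  => 0  start
  [1] y  {1,3,4}  => 4  0->4 ok
  [2] y  {1,3,4}  => 1  4->1 ok
  [3] x  {0,5}  => 0  1->0 ok
  [4] x  {0,5}  => 5  0->5 ok
  [5] x  {0,5}  => 0  5->0 ok
  [6] y  {1,3,4}  => 4  0->4 ok
  [7] z  {2}  => 2  4->2 ok
  [8] x  {0,5}  => 5  2->5 ok
  [9] y  {1,3,4}  => 3  5->3 ok
  [10] z  {2}  => 2  3->2 ok
  [11] x  {0,5}  => 5  2->5 ok
  [12] y  {1,3,4}  => 3  5->3 ok
  [13] y  {1,3,4}  => 4  3->4 ok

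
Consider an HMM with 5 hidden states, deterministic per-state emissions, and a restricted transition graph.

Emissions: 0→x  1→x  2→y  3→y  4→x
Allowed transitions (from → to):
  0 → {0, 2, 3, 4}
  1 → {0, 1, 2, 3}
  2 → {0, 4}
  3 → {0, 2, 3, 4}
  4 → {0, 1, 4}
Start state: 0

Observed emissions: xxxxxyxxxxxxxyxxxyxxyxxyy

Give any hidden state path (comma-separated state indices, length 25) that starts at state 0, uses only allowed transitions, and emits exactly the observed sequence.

  0: obs=x cand={0,1,4} pick 0 [start]
  1: obs=x cand={0,1,4} pick 4 [0->4 ok]
  2: obs=x cand={0,1,4} pick 4 [4->4 ok]
  3: obs=x cand={0,1,4} pick 1 [4->1 ok]
  4: obs=x cand={0,1,4} pick 1 [1->1 ok]
  5: obs=y cand={2,3} pick 3 [1->3 ok]
  6: obs=x cand={0,1,4} pick 4 [3->4 ok]
  7: obs=x cand={0,1,4} pick 0 [4->0 ok]
  8: obs=x cand={0,1,4} pick 4 [0->4 ok]
  9: obs=x cand={0,1,4} pick 4 [4->4 ok]
  10: obs=x cand={0,1,4} pick 0 [4->0 ok]
  11: obs=x cand={0,1,4} pick 4 [0->4 ok]
  12: obs=x cand={0,1,4} pick 0 [4->0 ok]
  13: obs=y cand={2,3} pick 2 [0->2 ok]
  14: obs=x cand={0,1,4} pick 4 [2->4 ok]
  15: obs=x cand={0,1,4} pick 4 [4->4 ok]
  16: obs=x cand={0,1,4} pick 1 [4->1 ok]
  17: obs=y cand={2,3} pick 2 [1->2 ok]
  18: obs=x cand={0,1,4} pick 4 [2->4 ok]
  19: obs=x cand={0,1,4} pick 1 [4->1 ok]
  20: obs=y cand={2,3} pick 2 [1->2 ok]
  21: obs=x cand={0,1,4} pick 0 [2->0 ok]
  22: obs=x cand={0,1,4} pick 0 [0->0 ok]
  23: obs=y cand={2,3} pick 3 [0->3 ok]
  24: obs=y cand={2,3} pick 2 [3->2 ok]

0,4,4,1,1,3,4,0,4,4,0,4,0,2,4,4,1,2,4,1,2,0,0,3,2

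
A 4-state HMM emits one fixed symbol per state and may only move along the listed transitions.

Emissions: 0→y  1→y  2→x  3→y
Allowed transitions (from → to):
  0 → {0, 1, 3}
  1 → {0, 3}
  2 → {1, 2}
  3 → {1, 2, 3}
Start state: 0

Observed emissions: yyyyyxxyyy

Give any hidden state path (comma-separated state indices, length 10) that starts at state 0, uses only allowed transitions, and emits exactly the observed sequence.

0,3,3,3,3,2,2,1,0,1

  0: obs=y cand={0,1,3} pick 0 [start]
  1: obs=y cand={0,1,3} pick 3 [0->3 ok]
  2: obs=y cand={0,1,3} pick 3 [3->3 ok]
  3: obs=y cand={0,1,3} pick 3 [3->3 ok]
  4: obs=y cand={0,1,3} pick 3 [3->3 ok]
  5: obs=x cand={2} pick 2 [3->2 ok]
  6: obs=x cand={2} pick 2 [2->2 ok]
  7: obs=y cand={0,1,3} pick 1 [2->1 ok]
  8: obs=y cand={0,1,3} pick 0 [1->0 ok]
  9: obs=y cand={0,1,3} pick 1 [0->1 ok]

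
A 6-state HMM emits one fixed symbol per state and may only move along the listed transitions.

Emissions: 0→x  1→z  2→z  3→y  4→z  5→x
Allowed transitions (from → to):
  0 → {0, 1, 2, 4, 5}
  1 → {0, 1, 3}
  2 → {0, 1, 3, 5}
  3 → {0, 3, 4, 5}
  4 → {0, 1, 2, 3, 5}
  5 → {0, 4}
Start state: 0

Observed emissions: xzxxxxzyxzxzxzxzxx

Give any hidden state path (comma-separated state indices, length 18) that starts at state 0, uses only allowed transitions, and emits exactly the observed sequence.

  t0 'x' -> {0,5}, take 0 (start)
  t1 'z' -> {1,2,4}, take 1 (0->1 ok)
  t2 'x' -> {0,5}, take 0 (1->0 ok)
  t3 'x' -> {0,5}, take 5 (0->5 ok)
  t4 'x' -> {0,5}, take 0 (5->0 ok)
  t5 'x' -> {0,5}, take 5 (0->5 ok)
  t6 'z' -> {1,2,4}, take 4 (5->4 ok)
  t7 'y' -> {3}, take 3 (4->3 ok)
  t8 'x' -> {0,5}, take 5 (3->5 ok)
  t9 'z' -> {1,2,4}, take 4 (5->4 ok)
  t10 'x' -> {0,5}, take 5 (4->5 ok)
  t11 'z' -> {1,2,4}, take 4 (5->4 ok)
  t12 'x' -> {0,5}, take 0 (4->0 ok)
  t13 'z' -> {1,2,4}, take 2 (0->2 ok)
  t14 'x' -> {0,5}, take 0 (2->0 ok)
  t15 'z' -> {1,2,4}, take 2 (0->2 ok)
  t16 'x' -> {0,5}, take 0 (2->0 ok)
  t17 'x' -> {0,5}, take 5 (0->5 ok)

0,1,0,5,0,5,4,3,5,4,5,4,0,2,0,2,0,5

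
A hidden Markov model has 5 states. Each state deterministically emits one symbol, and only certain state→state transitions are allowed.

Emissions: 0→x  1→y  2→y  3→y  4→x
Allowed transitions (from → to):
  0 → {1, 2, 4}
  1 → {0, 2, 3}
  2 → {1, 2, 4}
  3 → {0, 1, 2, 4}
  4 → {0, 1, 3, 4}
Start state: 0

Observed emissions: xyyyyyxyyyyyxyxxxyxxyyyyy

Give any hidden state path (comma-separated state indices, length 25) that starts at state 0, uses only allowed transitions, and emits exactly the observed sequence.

0,1,2,2,1,3,0,2,2,1,2,1,0,1,0,4,4,1,0,4,1,2,1,2,2

  [0] x  {0,4}  => 0  start
  [1] y  {1,2,3}  => 1  0->1 ok
  [2] y  {1,2,3}  => 2  1->2 ok
  [3] y  {1,2,3}  => 2  2->2 ok
  [4] y  {1,2,3}  => 1  2->1 ok
  [5] y  {1,2,3}  => 3  1->3 ok
  [6] x  {0,4}  => 0  3->0 ok
  [7] y  {1,2,3}  => 2  0->2 ok
  [8] y  {1,2,3}  => 2  2->2 ok
  [9] y  {1,2,3}  => 1  2->1 ok
  [10] y  {1,2,3}  => 2  1->2 ok
  [11] y  {1,2,3}  => 1  2->1 ok
  [12] x  {0,4}  => 0  1->0 ok
  [13] y  {1,2,3}  => 1  0->1 ok
  [14] x  {0,4}  => 0  1->0 ok
  [15] x  {0,4}  => 4  0->4 ok
  [16] x  {0,4}  => 4  4->4 ok
  [17] y  {1,2,3}  => 1  4->1 ok
  [18] x  {0,4}  => 0  1->0 ok
  [19] x  {0,4}  => 4  0->4 ok
  [20] y  {1,2,3}  => 1  4->1 ok
  [21] y  {1,2,3}  => 2  1->2 ok
  [22] y  {1,2,3}  => 1  2->1 ok
  [23] y  {1,2,3}  => 2  1->2 ok
  [24] y  {1,2,3}  => 2  2->2 ok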